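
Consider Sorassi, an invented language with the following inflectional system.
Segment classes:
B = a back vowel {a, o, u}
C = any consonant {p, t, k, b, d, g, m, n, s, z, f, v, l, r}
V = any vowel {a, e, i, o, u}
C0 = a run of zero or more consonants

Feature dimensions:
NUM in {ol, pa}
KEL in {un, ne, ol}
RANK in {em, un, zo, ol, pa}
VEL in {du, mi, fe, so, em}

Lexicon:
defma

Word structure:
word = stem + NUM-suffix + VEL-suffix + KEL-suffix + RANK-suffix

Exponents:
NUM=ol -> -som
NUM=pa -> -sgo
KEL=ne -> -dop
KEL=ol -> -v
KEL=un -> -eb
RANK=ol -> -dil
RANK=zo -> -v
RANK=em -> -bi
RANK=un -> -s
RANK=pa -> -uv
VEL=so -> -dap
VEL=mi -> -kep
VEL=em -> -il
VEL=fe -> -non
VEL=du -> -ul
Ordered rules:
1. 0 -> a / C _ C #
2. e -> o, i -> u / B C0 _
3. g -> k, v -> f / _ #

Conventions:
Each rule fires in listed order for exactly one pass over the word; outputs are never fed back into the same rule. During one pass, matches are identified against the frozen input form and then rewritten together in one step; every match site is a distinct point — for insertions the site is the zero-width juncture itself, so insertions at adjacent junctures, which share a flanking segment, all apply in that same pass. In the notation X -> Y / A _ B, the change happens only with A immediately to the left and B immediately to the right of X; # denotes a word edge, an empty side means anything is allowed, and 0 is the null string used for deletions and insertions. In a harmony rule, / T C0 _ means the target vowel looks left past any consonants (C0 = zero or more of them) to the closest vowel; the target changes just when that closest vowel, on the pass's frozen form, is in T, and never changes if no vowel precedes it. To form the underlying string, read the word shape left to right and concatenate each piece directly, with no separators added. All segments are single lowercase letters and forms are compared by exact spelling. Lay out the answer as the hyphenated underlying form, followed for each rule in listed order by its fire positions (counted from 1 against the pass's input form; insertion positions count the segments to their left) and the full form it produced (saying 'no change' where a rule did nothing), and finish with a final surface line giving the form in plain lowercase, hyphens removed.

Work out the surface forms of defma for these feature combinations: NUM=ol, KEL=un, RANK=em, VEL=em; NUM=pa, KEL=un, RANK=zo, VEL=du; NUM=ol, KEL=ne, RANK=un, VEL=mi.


cell NUM=ol, KEL=un, RANK=em, VEL=em:
underlying: defma-som-il-eb-bi
1. 0 -> a / C _ C #: no change
2. e -> o, i -> u / B C0 _: fires at position(s) 9: defmasomulebbi
3. g -> k, v -> f / _ #: no change
surface: defmasomulebbi

cell NUM=pa, KEL=un, RANK=zo, VEL=du:
underlying: defma-sgo-ul-eb-v
1. 0 -> a / C _ C #: inserts after position(s) 12: defmasgoulebav
2. e -> o, i -> u / B C0 _: fires at position(s) 11: defmasgoulobav
3. g -> k, v -> f / _ #: fires at position(s) 14: defmasgoulobaf
surface: defmasgoulobaf

cell NUM=ol, KEL=ne, RANK=un, VEL=mi:
underlying: defma-som-kep-dop-s
1. 0 -> a / C _ C #: inserts after position(s) 14: defmasomkepdopas
2. e -> o, i -> u / B C0 _: fires at position(s) 10: defmasomkopdopas
3. g -> k, v -> f / _ #: no change
surface: defmasomkopdopas


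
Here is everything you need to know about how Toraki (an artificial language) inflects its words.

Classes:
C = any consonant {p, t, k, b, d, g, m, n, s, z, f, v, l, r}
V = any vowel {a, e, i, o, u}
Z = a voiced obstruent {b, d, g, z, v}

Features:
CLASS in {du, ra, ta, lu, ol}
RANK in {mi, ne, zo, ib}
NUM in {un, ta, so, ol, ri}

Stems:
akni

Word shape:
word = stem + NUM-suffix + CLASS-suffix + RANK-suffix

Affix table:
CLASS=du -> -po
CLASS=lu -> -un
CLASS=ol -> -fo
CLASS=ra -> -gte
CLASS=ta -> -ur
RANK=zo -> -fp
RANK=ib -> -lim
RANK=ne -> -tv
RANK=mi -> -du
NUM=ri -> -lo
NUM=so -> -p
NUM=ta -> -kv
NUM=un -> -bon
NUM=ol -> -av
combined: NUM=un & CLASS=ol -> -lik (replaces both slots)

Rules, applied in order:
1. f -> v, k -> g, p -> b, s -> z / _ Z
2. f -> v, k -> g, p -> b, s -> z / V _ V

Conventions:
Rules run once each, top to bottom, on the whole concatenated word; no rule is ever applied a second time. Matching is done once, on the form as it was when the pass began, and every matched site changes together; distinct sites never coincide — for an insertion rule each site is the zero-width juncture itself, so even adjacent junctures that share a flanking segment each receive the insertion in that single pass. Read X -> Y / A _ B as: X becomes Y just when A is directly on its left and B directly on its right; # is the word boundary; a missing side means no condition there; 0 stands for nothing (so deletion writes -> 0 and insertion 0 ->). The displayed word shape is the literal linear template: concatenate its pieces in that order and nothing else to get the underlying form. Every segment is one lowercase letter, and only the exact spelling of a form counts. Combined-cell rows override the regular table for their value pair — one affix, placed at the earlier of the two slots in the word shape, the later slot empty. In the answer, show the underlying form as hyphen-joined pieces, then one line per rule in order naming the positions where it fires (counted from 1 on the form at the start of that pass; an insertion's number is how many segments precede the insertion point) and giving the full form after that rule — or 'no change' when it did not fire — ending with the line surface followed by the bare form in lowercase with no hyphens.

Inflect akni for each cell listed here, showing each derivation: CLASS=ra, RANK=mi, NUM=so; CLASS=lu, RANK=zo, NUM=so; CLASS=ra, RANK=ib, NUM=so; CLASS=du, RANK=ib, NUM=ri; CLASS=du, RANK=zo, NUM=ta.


cell CLASS=ra, RANK=mi, NUM=so:
underlying: akni-p-gte-du
1. f -> v, k -> g, p -> b, s -> z / _ Z: fires at position(s) 5: aknibgtedu
2. f -> v, k -> g, p -> b, s -> z / V _ V: no change
surface: aknibgtedu

cell CLASS=lu, RANK=zo, NUM=so:
underlying: akni-p-un-fp
1. f -> v, k -> g, p -> b, s -> z / _ Z: no change
2. f -> v, k -> g, p -> b, s -> z / V _ V: fires at position(s) 5: aknibunfp
surface: aknibunfp

cell CLASS=ra, RANK=ib, NUM=so:
underlying: akni-p-gte-lim
1. f -> v, k -> g, p -> b, s -> z / _ Z: fires at position(s) 5: aknibgtelim
2. f -> v, k -> g, p -> b, s -> z / V _ V: no change
surface: aknibgtelim

cell CLASS=du, RANK=ib, NUM=ri:
underlying: akni-lo-po-lim
1. f -> v, k -> g, p -> b, s -> z / _ Z: no change
2. f -> v, k -> g, p -> b, s -> z / V _ V: fires at position(s) 7: aknilobolim
surface: aknilobolim

cell CLASS=du, RANK=zo, NUM=ta:
underlying: akni-kv-po-fp
1. f -> v, k -> g, p -> b, s -> z / _ Z: fires at position(s) 5: aknigvpofp
2. f -> v, k -> g, p -> b, s -> z / V _ V: no change
surface: aknigvpofp


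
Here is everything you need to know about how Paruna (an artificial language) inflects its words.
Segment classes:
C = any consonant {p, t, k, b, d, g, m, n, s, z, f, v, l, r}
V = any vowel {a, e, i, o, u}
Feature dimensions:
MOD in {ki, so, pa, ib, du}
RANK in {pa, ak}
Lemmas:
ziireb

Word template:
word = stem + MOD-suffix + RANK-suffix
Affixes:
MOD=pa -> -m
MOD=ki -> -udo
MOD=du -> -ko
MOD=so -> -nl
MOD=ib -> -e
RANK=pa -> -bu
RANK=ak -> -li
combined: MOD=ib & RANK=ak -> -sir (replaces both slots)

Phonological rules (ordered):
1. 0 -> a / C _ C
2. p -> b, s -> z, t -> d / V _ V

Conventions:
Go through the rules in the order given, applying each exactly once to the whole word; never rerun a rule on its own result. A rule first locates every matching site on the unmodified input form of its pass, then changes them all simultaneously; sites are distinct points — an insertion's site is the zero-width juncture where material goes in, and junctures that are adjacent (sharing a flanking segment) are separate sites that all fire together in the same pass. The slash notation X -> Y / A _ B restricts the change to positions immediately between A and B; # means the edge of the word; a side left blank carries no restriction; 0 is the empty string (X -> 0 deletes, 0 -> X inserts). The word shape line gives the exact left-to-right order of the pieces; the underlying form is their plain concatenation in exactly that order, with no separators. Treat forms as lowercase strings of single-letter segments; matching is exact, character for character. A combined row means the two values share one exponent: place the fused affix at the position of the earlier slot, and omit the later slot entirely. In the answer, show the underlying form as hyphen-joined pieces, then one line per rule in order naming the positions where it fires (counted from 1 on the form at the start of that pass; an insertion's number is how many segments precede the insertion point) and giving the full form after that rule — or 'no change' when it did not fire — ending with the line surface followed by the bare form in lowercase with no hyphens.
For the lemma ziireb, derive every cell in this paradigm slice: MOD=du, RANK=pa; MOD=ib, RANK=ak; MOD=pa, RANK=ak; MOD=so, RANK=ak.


cell MOD=du, RANK=pa:
underlying: ziireb-ko-bu
1. 0 -> a / C _ C: inserts after position(s) 6: ziirebakobu
2. p -> b, s -> z, t -> d / V _ V: no change
surface: ziirebakobu

cell MOD=ib, RANK=ak:
underlying: ziireb-sir
1. 0 -> a / C _ C: inserts after position(s) 6: ziirebasir
2. p -> b, s -> z, t -> d / V _ V: fires at position(s) 8: ziirebazir
surface: ziirebazir

cell MOD=pa, RANK=ak:
underlying: ziireb-m-li
1. 0 -> a / C _ C: inserts after position(s) 6, 7: ziirebamali
2. p -> b, s -> z, t -> d / V _ V: no change
surface: ziirebamali

cell MOD=so, RANK=ak:
underlying: ziireb-nl-li
1. 0 -> a / C _ C: inserts after position(s) 6, 7, 8: ziirebanalali
2. p -> b, s -> z, t -> d / V _ V: no change
surface: ziirebanalali


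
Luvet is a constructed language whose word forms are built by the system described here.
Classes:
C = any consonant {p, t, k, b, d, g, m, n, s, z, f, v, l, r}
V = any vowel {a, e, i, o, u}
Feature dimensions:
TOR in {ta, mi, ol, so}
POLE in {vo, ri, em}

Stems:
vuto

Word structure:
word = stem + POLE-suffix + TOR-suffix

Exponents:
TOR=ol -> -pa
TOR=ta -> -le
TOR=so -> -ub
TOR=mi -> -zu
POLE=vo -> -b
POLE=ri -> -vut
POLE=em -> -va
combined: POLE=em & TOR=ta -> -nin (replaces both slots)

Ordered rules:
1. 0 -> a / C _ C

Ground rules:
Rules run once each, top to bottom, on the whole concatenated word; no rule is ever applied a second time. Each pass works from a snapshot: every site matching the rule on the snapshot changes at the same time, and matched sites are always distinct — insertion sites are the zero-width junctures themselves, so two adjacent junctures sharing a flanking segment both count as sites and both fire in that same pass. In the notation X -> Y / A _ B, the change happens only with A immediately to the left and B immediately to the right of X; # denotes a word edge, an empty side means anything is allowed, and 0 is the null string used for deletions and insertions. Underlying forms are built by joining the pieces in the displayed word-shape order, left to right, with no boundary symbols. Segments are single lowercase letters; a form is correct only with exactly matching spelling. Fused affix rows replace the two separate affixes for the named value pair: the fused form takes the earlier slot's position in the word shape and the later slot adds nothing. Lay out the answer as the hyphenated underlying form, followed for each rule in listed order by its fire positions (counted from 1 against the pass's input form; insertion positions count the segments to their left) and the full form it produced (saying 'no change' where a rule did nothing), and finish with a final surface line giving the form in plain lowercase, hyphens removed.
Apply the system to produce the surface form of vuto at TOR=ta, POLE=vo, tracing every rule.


underlying: vuto-b-le
1. 0 -> a / C _ C: inserts after position(s) 5: vutobale
surface: vutobale


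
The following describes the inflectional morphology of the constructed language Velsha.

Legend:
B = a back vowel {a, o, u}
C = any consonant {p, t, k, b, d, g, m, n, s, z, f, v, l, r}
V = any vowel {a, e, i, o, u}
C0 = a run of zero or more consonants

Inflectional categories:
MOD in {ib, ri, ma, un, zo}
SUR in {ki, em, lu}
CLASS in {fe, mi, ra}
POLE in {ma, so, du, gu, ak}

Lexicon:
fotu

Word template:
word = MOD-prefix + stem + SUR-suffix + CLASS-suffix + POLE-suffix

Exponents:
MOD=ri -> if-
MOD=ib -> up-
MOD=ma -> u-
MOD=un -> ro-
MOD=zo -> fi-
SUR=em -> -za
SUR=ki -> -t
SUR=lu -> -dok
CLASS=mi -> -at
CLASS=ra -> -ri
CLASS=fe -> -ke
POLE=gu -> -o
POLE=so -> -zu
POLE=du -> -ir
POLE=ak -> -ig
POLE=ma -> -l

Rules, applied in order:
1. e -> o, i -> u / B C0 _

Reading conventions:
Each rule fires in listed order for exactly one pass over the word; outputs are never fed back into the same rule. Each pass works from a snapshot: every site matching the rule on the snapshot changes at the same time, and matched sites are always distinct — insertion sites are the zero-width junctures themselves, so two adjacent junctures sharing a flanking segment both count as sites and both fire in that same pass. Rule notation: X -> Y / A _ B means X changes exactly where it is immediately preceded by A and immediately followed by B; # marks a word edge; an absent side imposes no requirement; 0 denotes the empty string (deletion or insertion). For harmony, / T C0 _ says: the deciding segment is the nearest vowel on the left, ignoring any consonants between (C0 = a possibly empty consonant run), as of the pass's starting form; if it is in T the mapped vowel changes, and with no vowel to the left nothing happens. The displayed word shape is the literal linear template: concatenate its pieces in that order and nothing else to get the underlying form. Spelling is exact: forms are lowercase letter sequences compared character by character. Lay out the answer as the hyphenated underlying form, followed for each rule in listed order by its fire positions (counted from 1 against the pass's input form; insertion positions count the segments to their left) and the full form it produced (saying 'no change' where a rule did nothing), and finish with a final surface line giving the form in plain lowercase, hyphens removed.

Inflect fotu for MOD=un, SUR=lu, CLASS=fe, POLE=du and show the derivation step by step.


underlying: ro-fotu-dok-ke-ir
1. e -> o, i -> u / B C0 _: fires at position(s) 11: rofotudokkoir
surface: rofotudokkoir


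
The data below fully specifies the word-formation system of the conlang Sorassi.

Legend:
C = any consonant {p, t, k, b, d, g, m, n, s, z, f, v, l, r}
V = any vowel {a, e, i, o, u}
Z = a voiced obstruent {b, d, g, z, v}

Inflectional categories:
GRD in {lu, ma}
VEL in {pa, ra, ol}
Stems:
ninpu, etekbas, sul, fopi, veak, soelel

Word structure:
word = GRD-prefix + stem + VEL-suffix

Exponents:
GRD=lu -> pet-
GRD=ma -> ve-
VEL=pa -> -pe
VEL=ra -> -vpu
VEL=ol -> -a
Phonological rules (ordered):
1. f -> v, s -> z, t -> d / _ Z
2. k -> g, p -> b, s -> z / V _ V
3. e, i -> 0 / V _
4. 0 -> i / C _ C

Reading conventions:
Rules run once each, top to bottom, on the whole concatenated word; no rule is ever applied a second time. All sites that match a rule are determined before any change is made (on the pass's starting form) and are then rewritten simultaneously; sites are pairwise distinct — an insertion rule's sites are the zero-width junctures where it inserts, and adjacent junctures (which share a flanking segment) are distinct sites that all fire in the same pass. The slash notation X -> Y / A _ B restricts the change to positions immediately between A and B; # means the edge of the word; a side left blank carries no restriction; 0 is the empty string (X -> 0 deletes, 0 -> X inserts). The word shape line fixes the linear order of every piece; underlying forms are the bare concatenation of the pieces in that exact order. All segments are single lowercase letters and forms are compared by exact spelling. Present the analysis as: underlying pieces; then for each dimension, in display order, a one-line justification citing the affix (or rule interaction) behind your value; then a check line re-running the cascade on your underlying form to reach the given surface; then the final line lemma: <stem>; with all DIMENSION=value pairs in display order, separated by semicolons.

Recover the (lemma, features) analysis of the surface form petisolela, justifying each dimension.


underlying: pet-soelel-a
GRD=lu - signalled by the affix pet-
VEL=ol - signalled by the affix -a
check: petsoelela -> petsoelela -> petsoelela -> petsolela -> petisolela
lemma: soelel; GRD=lu; VEL=ol


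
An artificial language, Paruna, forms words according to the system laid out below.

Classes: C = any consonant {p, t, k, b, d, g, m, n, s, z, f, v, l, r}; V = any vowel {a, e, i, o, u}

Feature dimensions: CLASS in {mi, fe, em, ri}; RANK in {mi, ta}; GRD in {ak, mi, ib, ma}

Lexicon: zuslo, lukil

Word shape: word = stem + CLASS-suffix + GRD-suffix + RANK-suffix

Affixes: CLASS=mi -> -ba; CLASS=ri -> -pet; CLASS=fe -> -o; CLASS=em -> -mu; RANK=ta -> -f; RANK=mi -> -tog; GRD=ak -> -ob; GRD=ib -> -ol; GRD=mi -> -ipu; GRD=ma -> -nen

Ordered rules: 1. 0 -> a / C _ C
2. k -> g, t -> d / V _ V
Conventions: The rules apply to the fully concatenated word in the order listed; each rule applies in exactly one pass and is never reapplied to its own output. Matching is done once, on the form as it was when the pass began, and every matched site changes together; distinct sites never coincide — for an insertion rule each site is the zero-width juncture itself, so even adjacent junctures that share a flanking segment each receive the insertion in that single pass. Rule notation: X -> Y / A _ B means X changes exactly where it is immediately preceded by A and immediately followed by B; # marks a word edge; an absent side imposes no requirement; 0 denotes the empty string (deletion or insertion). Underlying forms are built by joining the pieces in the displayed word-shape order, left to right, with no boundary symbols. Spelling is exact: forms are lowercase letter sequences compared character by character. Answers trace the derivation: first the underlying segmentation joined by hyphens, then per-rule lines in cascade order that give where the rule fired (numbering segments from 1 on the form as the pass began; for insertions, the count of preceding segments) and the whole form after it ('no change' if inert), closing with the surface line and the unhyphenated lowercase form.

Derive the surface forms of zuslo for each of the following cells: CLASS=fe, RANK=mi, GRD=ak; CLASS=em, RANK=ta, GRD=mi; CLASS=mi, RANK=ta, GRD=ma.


cell CLASS=fe, RANK=mi, GRD=ak:
underlying: zuslo-o-ob-tog
1. 0 -> a / C _ C: inserts after position(s) 3, 8: zusalooobatog
2. k -> g, t -> d / V _ V: fires at position(s) 11: zusalooobadog
surface: zusalooobadog

cell CLASS=em, RANK=ta, GRD=mi:
underlying: zuslo-mu-ipu-f
1. 0 -> a / C _ C: inserts after position(s) 3: zusalomuipuf
2. k -> g, t -> d / V _ V: no change
surface: zusalomuipuf

cell CLASS=mi, RANK=ta, GRD=ma:
underlying: zuslo-ba-nen-f
1. 0 -> a / C _ C: inserts after position(s) 3, 10: zusalobanenaf
2. k -> g, t -> d / V _ V: no change
surface: zusalobanenaf


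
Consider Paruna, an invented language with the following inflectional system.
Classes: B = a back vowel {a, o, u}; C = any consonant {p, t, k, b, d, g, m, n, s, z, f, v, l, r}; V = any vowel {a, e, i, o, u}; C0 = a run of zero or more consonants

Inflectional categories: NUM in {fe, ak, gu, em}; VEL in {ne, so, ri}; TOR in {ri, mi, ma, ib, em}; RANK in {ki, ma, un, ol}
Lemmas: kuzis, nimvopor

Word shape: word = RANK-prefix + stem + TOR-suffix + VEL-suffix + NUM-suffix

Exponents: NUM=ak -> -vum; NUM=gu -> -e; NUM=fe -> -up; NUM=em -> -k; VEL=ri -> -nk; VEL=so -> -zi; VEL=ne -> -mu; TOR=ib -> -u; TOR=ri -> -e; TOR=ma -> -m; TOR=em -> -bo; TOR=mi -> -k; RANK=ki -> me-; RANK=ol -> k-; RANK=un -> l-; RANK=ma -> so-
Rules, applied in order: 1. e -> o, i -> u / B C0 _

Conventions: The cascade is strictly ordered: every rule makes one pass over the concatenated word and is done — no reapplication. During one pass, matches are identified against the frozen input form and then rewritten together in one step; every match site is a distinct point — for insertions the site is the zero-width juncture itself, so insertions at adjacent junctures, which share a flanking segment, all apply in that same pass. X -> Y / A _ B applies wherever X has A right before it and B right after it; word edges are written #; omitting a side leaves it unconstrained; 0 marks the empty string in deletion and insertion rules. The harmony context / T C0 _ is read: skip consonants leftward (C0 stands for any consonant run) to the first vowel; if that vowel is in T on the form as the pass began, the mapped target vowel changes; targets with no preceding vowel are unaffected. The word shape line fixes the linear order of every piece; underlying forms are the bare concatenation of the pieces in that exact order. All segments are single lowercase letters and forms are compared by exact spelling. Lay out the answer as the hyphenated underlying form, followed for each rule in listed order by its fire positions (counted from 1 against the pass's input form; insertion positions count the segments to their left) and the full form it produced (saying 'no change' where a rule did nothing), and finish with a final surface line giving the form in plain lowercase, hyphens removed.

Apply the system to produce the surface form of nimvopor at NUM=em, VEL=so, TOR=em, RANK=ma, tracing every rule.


underlying: so-nimvopor-bo-zi-k
1. e -> o, i -> u / B C0 _: fires at position(s) 4, 14: sonumvoporbozuk
surface: sonumvoporbozuk


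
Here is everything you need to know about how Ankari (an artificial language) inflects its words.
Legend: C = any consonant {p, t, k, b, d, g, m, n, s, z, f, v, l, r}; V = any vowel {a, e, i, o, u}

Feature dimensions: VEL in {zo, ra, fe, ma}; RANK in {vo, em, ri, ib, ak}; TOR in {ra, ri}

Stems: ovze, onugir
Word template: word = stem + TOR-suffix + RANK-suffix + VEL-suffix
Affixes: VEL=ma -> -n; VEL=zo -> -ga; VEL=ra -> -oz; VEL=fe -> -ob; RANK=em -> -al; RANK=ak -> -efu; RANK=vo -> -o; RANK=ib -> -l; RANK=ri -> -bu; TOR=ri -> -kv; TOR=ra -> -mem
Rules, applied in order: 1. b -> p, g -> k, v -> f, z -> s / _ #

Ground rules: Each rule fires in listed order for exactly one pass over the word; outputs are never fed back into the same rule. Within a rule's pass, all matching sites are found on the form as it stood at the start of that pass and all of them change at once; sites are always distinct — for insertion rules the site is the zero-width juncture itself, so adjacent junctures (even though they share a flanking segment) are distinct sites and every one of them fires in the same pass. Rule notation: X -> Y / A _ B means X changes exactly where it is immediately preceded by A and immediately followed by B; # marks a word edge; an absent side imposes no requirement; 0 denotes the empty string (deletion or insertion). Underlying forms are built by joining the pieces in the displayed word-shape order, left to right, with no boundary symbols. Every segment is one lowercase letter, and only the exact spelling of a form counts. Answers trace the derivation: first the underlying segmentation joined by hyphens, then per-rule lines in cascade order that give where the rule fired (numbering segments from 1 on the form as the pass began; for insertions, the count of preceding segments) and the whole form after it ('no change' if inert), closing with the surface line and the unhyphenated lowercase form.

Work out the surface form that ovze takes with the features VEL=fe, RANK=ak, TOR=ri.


underlying: ovze-kv-efu-ob
1. b -> p, g -> k, v -> f, z -> s / _ #: fires at position(s) 11: ovzekvefuop
surface: ovzekvefuop


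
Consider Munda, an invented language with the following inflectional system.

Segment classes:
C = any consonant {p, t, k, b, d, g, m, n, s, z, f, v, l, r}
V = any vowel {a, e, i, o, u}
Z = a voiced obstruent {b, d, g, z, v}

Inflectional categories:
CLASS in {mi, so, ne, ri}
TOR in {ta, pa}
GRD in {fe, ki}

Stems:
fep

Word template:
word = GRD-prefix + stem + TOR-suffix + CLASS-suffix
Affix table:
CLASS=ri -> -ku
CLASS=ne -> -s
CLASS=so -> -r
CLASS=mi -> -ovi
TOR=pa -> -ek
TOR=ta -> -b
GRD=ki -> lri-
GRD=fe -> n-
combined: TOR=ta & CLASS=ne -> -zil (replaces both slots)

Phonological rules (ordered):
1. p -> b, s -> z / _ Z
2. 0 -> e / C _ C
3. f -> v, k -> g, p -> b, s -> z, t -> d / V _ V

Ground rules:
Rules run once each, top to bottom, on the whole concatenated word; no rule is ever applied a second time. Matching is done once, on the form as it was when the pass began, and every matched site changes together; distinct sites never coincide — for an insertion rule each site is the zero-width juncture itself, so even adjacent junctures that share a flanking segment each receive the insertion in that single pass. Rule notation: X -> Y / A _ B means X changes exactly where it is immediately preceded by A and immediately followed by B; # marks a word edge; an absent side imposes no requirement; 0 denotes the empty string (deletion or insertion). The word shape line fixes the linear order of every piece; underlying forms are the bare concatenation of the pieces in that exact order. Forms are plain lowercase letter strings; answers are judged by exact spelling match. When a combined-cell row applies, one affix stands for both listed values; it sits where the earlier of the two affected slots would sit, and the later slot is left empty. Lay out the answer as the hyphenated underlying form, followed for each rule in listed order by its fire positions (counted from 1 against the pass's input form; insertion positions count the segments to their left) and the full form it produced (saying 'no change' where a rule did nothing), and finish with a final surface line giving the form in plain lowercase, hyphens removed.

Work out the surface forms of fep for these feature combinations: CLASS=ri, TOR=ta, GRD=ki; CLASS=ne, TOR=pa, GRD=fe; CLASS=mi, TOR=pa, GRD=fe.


cell CLASS=ri, TOR=ta, GRD=ki:
underlying: lri-fep-b-ku
1. p -> b, s -> z / _ Z: fires at position(s) 6: lrifebbku
2. 0 -> e / C _ C: inserts after position(s) 1, 6, 7: lerifebebeku
3. f -> v, k -> g, p -> b, s -> z, t -> d / V _ V: fires at position(s) 5, 11: lerivebebegu
surface: lerivebebegu

cell CLASS=ne, TOR=pa, GRD=fe:
underlying: n-fep-ek-s
1. p -> b, s -> z / _ Z: no change
2. 0 -> e / C _ C: inserts after position(s) 1, 6: nefepekes
3. f -> v, k -> g, p -> b, s -> z, t -> d / V _ V: fires at position(s) 3, 5, 7: nevebeges
surface: nevebeges

cell CLASS=mi, TOR=pa, GRD=fe:
underlying: n-fep-ek-ovi
1. p -> b, s -> z / _ Z: no change
2. 0 -> e / C _ C: inserts after position(s) 1: nefepekovi
3. f -> v, k -> g, p -> b, s -> z, t -> d / V _ V: fires at position(s) 3, 5, 7: nevebegovi
surface: nevebegovi


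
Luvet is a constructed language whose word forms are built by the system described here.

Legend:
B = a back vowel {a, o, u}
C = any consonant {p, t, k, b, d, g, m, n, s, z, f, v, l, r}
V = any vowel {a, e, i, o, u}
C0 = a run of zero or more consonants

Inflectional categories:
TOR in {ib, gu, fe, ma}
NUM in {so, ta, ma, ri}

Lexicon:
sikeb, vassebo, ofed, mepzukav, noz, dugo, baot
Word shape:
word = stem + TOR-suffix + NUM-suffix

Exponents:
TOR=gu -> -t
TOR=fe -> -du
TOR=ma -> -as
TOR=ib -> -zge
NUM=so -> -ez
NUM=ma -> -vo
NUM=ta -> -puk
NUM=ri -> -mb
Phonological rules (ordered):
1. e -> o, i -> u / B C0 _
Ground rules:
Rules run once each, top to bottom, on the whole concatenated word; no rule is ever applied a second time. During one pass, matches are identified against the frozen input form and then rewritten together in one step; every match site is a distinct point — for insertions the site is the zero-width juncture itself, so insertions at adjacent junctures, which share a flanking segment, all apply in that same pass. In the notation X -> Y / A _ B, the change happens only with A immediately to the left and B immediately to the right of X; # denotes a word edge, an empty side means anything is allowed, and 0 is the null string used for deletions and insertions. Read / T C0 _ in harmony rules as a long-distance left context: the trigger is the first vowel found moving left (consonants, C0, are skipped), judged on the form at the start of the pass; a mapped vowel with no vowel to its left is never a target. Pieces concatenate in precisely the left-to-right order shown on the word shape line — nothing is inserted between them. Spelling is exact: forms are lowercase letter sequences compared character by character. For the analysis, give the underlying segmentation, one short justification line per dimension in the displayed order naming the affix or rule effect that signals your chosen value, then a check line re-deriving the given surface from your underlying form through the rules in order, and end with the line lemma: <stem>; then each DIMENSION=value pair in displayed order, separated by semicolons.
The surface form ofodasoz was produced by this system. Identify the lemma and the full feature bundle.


underlying: ofed-as-ez
TOR=ma - signalled by the affix -as
NUM=so - signalled by the affix -ez
check: ofedasez -> ofodasoz
lemma: ofed; TOR=ma; NUM=so


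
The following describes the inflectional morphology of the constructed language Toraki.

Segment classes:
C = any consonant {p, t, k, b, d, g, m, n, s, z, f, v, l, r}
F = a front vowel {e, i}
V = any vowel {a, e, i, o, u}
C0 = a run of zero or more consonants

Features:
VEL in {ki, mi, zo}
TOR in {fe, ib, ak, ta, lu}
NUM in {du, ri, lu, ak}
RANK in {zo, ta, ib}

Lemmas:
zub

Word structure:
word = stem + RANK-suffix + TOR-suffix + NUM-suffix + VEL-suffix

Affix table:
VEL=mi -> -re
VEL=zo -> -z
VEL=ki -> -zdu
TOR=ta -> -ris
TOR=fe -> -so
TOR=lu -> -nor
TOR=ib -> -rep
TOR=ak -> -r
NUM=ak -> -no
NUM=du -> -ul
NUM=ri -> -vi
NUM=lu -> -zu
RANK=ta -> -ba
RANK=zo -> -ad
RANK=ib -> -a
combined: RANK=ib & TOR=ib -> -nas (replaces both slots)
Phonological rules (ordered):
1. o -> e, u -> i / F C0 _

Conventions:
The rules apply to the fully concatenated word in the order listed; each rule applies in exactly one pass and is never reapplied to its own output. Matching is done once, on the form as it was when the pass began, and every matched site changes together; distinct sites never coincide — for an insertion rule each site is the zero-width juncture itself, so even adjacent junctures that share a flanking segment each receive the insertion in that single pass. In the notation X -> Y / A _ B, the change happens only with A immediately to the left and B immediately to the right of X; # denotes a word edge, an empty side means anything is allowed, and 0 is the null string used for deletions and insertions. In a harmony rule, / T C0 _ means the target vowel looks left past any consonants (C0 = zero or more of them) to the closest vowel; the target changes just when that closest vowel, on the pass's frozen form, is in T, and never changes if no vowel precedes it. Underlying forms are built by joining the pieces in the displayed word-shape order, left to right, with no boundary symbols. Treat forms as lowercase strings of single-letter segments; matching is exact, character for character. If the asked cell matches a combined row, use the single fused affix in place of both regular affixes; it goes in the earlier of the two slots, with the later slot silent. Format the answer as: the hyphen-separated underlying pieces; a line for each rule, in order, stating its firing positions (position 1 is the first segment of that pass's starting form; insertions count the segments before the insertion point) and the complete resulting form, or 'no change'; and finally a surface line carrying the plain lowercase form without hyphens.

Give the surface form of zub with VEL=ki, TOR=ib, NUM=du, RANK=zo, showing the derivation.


underlying: zub-ad-rep-ul-zdu
1. o -> e, u -> i / F C0 _: fires at position(s) 9: zubadrepilzdu
surface: zubadrepilzdu


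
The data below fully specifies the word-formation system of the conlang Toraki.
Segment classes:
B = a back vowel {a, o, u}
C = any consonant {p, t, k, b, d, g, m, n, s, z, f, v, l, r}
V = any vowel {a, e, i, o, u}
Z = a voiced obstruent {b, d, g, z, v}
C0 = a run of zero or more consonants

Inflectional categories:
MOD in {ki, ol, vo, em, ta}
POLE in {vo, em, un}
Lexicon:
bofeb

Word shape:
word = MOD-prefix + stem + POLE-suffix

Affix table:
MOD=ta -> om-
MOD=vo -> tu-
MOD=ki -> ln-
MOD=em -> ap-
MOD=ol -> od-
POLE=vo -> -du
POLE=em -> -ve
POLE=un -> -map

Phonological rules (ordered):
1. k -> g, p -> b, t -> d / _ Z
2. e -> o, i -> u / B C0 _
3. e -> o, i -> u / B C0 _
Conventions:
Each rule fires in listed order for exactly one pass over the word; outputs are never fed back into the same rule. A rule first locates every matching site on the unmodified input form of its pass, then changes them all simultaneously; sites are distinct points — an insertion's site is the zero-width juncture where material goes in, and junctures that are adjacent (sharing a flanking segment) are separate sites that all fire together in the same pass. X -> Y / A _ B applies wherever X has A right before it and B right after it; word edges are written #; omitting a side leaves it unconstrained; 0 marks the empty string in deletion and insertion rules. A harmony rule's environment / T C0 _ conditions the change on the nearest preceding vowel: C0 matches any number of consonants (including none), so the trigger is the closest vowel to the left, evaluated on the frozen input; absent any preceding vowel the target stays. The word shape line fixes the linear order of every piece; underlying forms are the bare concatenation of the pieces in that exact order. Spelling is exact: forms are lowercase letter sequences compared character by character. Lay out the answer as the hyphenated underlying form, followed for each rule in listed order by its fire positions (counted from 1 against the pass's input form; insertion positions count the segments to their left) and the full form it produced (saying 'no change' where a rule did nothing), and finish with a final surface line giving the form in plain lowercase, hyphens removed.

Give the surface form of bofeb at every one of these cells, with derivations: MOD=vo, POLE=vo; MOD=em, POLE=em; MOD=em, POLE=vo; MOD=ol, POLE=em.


cell MOD=vo, POLE=vo:
underlying: tu-bofeb-du
1. k -> g, p -> b, t -> d / _ Z: no change
2. e -> o, i -> u / B C0 _: fires at position(s) 6: tubofobdu
3. e -> o, i -> u / B C0 _: no change
surface: tubofobdu

cell MOD=em, POLE=em:
underlying: ap-bofeb-ve
1. k -> g, p -> b, t -> d / _ Z: fires at position(s) 2: abbofebve
2. e -> o, i -> u / B C0 _: fires at position(s) 6: abbofobve
3. e -> o, i -> u / B C0 _: fires at position(s) 9: abbofobvo
surface: abbofobvo

cell MOD=em, POLE=vo:
underlying: ap-bofeb-du
1. k -> g, p -> b, t -> d / _ Z: fires at position(s) 2: abbofebdu
2. e -> o, i -> u / B C0 _: fires at position(s) 6: abbofobdu
3. e -> o, i -> u / B C0 _: no change
surface: abbofobdu

cell MOD=ol, POLE=em:
underlying: od-bofeb-ve
1. k -> g, p -> b, t -> d / _ Z: no change
2. e -> o, i -> u / B C0 _: fires at position(s) 6: odbofobve
3. e -> o, i -> u / B C0 _: fires at position(s) 9: odbofobvo
surface: odbofobvo


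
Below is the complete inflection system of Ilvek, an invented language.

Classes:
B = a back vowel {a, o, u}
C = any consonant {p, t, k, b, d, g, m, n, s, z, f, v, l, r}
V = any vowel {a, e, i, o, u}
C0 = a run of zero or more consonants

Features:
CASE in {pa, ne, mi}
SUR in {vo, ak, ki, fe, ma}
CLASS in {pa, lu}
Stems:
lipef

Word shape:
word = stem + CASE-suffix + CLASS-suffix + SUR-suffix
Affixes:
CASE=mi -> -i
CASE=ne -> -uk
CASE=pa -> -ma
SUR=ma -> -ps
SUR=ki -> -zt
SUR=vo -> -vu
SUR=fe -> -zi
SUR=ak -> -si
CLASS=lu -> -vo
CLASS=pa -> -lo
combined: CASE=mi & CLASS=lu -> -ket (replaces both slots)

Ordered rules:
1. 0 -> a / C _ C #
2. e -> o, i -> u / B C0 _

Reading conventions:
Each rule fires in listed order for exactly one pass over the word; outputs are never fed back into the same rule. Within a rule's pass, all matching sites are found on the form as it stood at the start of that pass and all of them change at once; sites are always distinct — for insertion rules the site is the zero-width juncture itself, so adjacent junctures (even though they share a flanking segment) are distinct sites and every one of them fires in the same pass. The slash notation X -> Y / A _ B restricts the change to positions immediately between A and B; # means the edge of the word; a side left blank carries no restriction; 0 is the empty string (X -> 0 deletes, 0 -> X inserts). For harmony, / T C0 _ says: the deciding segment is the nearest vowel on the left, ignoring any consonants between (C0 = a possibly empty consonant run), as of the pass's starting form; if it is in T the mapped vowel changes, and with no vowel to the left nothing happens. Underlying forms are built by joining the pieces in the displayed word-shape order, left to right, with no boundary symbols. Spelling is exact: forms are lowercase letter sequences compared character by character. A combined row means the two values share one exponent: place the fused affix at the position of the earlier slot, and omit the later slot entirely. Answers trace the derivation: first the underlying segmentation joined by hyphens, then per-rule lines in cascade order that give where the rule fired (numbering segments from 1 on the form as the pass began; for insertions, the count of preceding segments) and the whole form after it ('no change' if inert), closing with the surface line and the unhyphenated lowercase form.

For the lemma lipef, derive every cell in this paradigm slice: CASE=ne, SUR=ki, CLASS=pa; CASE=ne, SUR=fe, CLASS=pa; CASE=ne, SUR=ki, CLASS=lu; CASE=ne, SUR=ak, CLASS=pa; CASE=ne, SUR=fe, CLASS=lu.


cell CASE=ne, SUR=ki, CLASS=pa:
underlying: lipef-uk-lo-zt
1. 0 -> a / C _ C #: inserts after position(s) 10: lipefuklozat
2. e -> o, i -> u / B C0 _: no change
surface: lipefuklozat

cell CASE=ne, SUR=fe, CLASS=pa:
underlying: lipef-uk-lo-zi
1. 0 -> a / C _ C #: no change
2. e -> o, i -> u / B C0 _: fires at position(s) 11: lipefuklozu
surface: lipefuklozu

cell CASE=ne, SUR=ki, CLASS=lu:
underlying: lipef-uk-vo-zt
1. 0 -> a / C _ C #: inserts after position(s) 10: lipefukvozat
2. e -> o, i -> u / B C0 _: no change
surface: lipefukvozat

cell CASE=ne, SUR=ak, CLASS=pa:
underlying: lipef-uk-lo-si
1. 0 -> a / C _ C #: no change
2. e -> o, i -> u / B C0 _: fires at position(s) 11: lipefuklosu
surface: lipefuklosu

cell CASE=ne, SUR=fe, CLASS=lu:
underlying: lipef-uk-vo-zi
1. 0 -> a / C _ C #: no change
2. e -> o, i -> u / B C0 _: fires at position(s) 11: lipefukvozu
surface: lipefukvozu


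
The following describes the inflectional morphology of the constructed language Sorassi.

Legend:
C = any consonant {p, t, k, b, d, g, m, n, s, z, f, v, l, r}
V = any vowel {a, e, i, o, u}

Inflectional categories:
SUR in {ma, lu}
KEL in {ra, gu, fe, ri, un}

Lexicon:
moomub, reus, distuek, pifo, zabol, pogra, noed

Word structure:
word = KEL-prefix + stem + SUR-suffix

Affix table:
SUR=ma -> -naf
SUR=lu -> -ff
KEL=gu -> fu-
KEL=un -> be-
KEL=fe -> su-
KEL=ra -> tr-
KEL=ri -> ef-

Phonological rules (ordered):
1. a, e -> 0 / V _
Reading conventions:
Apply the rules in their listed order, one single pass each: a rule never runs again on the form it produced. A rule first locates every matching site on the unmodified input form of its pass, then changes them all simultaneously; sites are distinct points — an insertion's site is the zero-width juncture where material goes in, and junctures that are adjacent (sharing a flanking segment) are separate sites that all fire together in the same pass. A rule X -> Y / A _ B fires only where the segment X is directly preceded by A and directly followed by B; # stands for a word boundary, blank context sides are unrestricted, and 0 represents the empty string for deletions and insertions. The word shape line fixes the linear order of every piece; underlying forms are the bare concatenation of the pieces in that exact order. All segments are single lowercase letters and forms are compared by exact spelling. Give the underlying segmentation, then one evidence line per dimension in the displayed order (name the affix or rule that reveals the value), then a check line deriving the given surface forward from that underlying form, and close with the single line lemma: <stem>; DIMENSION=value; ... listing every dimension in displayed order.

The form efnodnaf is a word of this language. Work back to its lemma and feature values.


underlying: ef-noed-naf
SUR=ma - signalled by the affix -naf
KEL=ri - signalled by the affix ef-
check: efnoednaf -> efnodnaf
lemma: noed; SUR=ma; KEL=ri
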